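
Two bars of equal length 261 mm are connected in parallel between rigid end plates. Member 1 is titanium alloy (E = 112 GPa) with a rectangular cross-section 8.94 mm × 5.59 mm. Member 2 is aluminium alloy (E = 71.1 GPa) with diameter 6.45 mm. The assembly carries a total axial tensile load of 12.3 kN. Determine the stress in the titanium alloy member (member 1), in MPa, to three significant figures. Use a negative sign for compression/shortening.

A_1 = 49.97 mm².
A_2 = 32.67 mm².
Equal strain + equilibrium ⇒ each member carries load in proportion to AE: A₁E₁ = 5597000 N, A₂E₂ = 2323000 N, ΣAE = 7920000 N.
σ₁ = P·E₁/ΣAE = 12300·112000/7920000 = 173.9 MPa.

174 MPa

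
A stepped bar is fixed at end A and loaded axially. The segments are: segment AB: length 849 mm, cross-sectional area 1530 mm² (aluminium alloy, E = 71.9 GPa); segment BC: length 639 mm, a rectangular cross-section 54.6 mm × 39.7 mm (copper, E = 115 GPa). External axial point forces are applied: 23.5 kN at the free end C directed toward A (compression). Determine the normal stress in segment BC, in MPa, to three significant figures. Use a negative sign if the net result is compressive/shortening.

-10.8 MPa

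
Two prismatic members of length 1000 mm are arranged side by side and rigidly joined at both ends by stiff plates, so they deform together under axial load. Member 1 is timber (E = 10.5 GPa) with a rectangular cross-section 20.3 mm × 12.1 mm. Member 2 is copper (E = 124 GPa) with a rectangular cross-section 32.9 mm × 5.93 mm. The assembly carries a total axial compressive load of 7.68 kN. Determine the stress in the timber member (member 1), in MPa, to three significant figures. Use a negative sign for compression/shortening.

A_1 = 245.6 mm².
A_2 = 195.1 mm².
Equal strain + equilibrium ⇒ each member carries load in proportion to AE: A₁E₁ = 2579000 N, A₂E₂ = 24190000 N, ΣAE = 26770000 N.
σ₁ = P·E₁/ΣAE = -7680·10500/26770000 = -3.012 MPa.

-3.01 MPa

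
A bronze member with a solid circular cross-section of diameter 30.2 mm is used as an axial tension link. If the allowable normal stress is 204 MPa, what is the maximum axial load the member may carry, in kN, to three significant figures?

146 kN

A = 716.3 mm².
P_max = σ_allow · A = 204 · 716.3 = 146100 N = 146.1 kN.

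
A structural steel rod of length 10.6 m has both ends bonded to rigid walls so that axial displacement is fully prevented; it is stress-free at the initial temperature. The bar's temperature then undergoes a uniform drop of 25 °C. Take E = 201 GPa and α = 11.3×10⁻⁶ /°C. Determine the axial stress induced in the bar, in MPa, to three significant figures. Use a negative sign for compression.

56.8 MPa

Free thermal expansion αLΔT = 11.3e-6 · 10600 · -25 = -2.994 mm.
The walls impose strain ε = −(-2.994)/10600 = 2.8250e-04; σ = Eε = 201000 · 2.8250e-04 = 56.78 MPa.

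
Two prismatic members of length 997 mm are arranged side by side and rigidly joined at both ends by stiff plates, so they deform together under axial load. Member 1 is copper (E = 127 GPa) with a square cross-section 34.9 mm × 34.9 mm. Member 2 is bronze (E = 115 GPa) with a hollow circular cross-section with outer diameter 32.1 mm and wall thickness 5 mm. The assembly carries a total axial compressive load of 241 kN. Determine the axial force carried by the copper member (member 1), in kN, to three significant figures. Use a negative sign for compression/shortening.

-183 kN

A_1 = 1218 mm².
A_2 = 425.7 mm².
Equal strain + equilibrium ⇒ each member carries load in proportion to AE: A₁E₁ = 154700000 N, A₂E₂ = 48950000 N, ΣAE = 203600000 N.
F₁ = P·A₁E₁/ΣAE = -241000·154700000/203600000 = -183100 N.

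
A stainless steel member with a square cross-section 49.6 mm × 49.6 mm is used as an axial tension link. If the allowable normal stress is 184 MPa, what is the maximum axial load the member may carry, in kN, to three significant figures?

A = 2460 mm².
P_max = σ_allow · A = 184 · 2460 = 452700 N = 452.7 kN.

453 kN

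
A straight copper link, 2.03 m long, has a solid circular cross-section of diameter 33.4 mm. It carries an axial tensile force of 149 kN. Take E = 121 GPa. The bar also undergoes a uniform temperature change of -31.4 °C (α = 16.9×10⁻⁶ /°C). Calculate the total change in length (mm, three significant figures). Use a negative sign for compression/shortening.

A = 876.2 mm².
δ_mech = NL/(AE) = 149000·2030/(876.2·121000) = 2.853 mm.
δ_thermal = αLΔT = 16.9e-6·2030·-31.4 = -1.077 mm.
δ = δ_mech + δ_thermal = 1.776 mm.

1.78 mm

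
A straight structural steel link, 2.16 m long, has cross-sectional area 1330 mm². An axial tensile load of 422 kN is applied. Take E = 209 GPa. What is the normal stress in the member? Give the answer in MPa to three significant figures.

σ = N/A = 422000/1330 = 317.3 MPa.

317 MPa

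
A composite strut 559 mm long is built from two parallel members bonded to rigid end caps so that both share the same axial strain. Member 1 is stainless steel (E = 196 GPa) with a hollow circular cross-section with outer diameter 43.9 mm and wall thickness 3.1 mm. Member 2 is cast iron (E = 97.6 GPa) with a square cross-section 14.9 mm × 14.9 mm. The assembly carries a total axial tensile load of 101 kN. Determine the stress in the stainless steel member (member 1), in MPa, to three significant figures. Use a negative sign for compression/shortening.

199 MPa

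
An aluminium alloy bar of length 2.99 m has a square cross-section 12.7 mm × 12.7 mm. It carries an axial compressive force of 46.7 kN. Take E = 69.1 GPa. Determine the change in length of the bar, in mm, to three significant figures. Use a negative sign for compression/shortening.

-12.5 mm

A = 161.3 mm².
δ_mech = NL/(AE) = -46700·2990/(161.3·69100) = -12.53 mm.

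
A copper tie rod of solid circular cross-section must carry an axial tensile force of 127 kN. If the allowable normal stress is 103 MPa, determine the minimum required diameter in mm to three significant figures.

Required area A ≥ P/σ_allow = 127000/103 = 1233 mm².
For a solid circular section, d ≥ √(4A/π) = 39.62 mm.

39.6 mm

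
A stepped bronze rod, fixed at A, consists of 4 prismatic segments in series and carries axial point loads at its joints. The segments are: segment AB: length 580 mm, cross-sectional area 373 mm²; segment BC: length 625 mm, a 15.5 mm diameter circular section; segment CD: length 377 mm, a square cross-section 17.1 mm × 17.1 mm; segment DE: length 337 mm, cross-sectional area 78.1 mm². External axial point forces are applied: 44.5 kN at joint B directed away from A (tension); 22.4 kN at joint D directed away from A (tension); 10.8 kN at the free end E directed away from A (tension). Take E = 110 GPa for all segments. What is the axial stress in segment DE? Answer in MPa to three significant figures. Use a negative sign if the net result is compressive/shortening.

Internal axial forces (sectioning from the free end, tension +): N_DE = 10.8 kN, N_CD = 33.2 kN, N_BC = 33.2 kN, N_AB = 77.7 kN.
σ_DE = N_DE/A_DE = 10800/78.1 = 138.3 MPa.

138 MPa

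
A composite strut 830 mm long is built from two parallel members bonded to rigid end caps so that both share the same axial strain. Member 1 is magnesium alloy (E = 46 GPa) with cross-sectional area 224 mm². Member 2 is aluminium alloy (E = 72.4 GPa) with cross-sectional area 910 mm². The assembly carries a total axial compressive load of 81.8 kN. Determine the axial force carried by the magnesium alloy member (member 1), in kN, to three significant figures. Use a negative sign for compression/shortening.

Equal strain + equilibrium ⇒ each member carries load in proportion to AE: A₁E₁ = 10300000 N, A₂E₂ = 65880000 N, ΣAE = 76190000 N.
F₁ = P·A₁E₁/ΣAE = -81800·10300000/76190000 = -11060 N.

-11.1 kN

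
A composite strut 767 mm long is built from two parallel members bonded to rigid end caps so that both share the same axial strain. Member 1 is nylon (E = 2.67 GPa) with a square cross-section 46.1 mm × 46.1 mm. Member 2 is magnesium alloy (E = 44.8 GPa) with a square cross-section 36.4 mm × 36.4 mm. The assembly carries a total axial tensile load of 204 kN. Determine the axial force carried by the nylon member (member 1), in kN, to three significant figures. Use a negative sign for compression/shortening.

17.8 kN

A_1 = 2125 mm².
A_2 = 1325 mm².
Equal strain + equilibrium ⇒ each member carries load in proportion to AE: A₁E₁ = 5674000 N, A₂E₂ = 59360000 N, ΣAE = 65030000 N.
F₁ = P·A₁E₁/ΣAE = 204000·5674000/65030000 = 17800 N.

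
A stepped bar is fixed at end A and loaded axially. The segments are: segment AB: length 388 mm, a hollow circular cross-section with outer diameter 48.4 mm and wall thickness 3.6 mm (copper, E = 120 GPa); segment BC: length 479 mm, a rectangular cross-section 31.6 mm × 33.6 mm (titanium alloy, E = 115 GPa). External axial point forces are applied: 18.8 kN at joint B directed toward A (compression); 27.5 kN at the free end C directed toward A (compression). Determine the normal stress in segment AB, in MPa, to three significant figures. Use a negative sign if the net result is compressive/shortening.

-91.4 MPa

Internal axial forces (sectioning from the free end, tension +): N_BC = -27.5 kN, N_AB = -46.3 kN.
A_AB = 506.7 mm².
σ_AB = N_AB/A_AB = -46300/506.7 = -91.38 MPa.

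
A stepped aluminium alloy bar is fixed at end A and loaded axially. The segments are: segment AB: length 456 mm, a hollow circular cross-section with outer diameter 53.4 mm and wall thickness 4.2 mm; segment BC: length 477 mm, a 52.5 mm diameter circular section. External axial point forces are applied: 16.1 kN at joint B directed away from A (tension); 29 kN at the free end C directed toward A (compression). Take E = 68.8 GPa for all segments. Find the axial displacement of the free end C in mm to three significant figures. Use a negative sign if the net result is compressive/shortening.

-0.225 mm

Internal axial forces (sectioning from the free end, tension +): N_BC = -29 kN, N_AB = -12.9 kN.
A_AB = 649.2 mm².
A_BC = 2165 mm².
δ_AB = -12900·456/(649.2·68800) = -0.1317 mm
δ_BC = -29000·477/(2165·68800) = -0.09288 mm
δ = Σδ_i = -0.2246 mm.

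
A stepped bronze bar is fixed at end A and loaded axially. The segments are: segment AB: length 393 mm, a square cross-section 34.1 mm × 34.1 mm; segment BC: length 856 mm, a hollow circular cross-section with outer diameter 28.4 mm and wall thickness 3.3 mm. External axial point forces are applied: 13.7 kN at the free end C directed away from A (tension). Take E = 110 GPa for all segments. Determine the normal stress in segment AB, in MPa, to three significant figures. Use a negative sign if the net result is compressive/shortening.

Internal axial forces (sectioning from the free end, tension +): N_BC = 13.7 kN, N_AB = 13.7 kN.
A_AB = 1163 mm².
σ_AB = N_AB/A_AB = 13700/1163 = 11.78 MPa.

11.8 MPa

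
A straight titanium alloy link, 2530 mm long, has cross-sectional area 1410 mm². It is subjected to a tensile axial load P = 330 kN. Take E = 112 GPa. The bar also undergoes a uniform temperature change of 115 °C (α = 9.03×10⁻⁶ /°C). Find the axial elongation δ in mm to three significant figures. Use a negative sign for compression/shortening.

δ_mech = NL/(AE) = 330000·2530/(1410·112000) = 5.287 mm.
δ_thermal = αLΔT = 9.03e-6·2530·115 = 2.627 mm.
δ = δ_mech + δ_thermal = 7.914 mm.

7.91 mm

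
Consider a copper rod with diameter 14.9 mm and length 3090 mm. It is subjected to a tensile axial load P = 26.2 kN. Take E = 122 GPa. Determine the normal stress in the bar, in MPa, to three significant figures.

150 MPa

A = 174.4 mm².
σ = N/A = 26200/174.4 = 150.3 MPa.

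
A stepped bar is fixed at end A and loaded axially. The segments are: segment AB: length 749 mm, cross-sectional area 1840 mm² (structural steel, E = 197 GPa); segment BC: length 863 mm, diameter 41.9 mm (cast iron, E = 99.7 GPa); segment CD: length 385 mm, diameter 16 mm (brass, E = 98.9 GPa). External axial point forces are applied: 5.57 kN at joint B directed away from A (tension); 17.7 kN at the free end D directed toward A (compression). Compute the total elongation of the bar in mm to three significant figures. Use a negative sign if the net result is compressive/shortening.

Internal axial forces (sectioning from the free end, tension +): N_CD = -17.7 kN, N_BC = -17.7 kN, N_AB = -12.13 kN.
A_BC = 1379 mm².
A_CD = 201.1 mm².
δ_AB = -12130·749/(1840·197000) = -0.02506 mm
δ_BC = -17700·863/(1379·99700) = -0.1111 mm
δ_CD = -17700·385/(201.1·98900) = -0.3427 mm
δ = Σδ_i = -0.4789 mm.

-0.479 mm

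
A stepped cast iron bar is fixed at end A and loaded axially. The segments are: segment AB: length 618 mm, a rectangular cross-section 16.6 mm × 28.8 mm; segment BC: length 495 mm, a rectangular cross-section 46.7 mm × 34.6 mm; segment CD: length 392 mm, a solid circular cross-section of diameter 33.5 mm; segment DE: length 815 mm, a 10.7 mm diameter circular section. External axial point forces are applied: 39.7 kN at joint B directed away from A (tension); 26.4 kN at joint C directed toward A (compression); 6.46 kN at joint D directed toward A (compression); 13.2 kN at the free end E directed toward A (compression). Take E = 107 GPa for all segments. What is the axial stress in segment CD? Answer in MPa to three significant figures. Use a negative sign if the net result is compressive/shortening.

Internal axial forces (sectioning from the free end, tension +): N_DE = -13.2 kN, N_CD = -19.66 kN, N_BC = -46.06 kN, N_AB = -6.36 kN.
A_CD = 881.4 mm².
σ_CD = N_CD/A_CD = -19660/881.4 = -22.31 MPa.

-22.3 MPa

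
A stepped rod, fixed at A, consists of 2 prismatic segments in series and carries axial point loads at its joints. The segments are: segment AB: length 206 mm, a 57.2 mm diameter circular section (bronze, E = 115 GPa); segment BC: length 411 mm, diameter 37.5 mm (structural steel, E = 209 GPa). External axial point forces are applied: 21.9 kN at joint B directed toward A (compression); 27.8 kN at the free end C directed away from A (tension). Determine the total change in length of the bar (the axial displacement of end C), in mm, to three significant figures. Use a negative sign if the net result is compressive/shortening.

0.0536 mm

Internal axial forces (sectioning from the free end, tension +): N_BC = 27.8 kN, N_AB = 5.9 kN.
A_AB = 2570 mm².
A_BC = 1104 mm².
δ_AB = 5900·206/(2570·115000) = 0.004113 mm
δ_BC = 27800·411/(1104·209000) = 0.0495 mm
δ = Σδ_i = 0.05361 mm.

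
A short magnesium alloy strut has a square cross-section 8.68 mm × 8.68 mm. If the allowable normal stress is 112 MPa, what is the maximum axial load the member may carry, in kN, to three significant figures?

8.44 kN

A = 75.34 mm².
P_max = σ_allow · A = 112 · 75.34 = 8438 N = 8.438 kN.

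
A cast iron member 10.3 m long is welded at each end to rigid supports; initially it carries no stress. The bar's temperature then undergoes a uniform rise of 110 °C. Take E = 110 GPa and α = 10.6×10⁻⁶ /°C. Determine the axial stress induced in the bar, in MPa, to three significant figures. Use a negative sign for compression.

-128 MPa

Free thermal expansion αLΔT = 10.6e-6 · 10300 · 110 = 12.01 mm.
The walls impose strain ε = −(12.01)/10300 = -1.1660e-03; σ = Eε = 110000 · -1.1660e-03 = -128.3 MPa.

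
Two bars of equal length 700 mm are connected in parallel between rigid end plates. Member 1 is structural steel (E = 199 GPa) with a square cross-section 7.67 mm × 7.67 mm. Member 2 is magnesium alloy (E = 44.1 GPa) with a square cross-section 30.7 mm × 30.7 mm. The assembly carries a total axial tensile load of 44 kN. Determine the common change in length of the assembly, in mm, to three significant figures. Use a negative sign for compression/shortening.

A_1 = 58.83 mm².
A_2 = 942.5 mm².
Equal strain + equilibrium ⇒ each member carries load in proportion to AE: A₁E₁ = 11710000 N, A₂E₂ = 41560000 N, ΣAE = 53270000 N.
δ = PL/ΣAE = 44000·700/53270000 = 0.5782 mm.

0.578 mm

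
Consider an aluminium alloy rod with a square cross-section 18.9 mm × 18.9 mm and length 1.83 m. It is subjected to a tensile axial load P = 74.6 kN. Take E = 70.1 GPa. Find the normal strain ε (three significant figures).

A = 357.2 mm².
σ = N/A = 208.8 MPa; ε = σ/E = 208.8/70100 = 2.979e-03.

0.00298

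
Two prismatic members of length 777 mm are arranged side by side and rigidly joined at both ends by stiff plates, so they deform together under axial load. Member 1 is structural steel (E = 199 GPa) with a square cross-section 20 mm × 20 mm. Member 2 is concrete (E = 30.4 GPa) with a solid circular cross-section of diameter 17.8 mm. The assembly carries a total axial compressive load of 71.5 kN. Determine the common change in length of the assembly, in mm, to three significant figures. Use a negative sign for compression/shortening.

-0.637 mm

A_1 = 400 mm².
A_2 = 248.8 mm².
Equal strain + equilibrium ⇒ each member carries load in proportion to AE: A₁E₁ = 79600000 N, A₂E₂ = 7565000 N, ΣAE = 87160000 N.
δ = PL/ΣAE = -71500·777/87160000 = -0.6374 mm.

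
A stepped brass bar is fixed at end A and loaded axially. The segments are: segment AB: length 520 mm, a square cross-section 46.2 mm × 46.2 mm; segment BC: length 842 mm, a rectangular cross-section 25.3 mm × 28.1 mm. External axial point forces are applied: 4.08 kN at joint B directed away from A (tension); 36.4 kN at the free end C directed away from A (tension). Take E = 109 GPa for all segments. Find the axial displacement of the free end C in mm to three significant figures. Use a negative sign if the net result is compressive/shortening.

Internal axial forces (sectioning from the free end, tension +): N_BC = 36.4 kN, N_AB = 40.48 kN.
A_AB = 2134 mm².
A_BC = 710.9 mm².
δ_AB = 40480·520/(2134·109000) = 0.09048 mm
δ_BC = 36400·842/(710.9·109000) = 0.3955 mm
δ = Σδ_i = 0.486 mm.

0.486 mm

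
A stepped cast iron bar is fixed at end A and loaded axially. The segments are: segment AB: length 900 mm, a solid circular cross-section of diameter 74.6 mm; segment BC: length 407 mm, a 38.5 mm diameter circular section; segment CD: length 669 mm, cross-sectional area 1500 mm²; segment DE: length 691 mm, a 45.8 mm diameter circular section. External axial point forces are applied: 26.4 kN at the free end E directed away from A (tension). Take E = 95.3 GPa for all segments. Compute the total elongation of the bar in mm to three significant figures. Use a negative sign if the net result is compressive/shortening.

Internal axial forces (sectioning from the free end, tension +): N_DE = 26.4 kN, N_CD = 26.4 kN, N_BC = 26.4 kN, N_AB = 26.4 kN.
A_AB = 4371 mm².
A_BC = 1164 mm².
A_DE = 1647 mm².
δ_AB = 26400·900/(4371·95300) = 0.05704 mm
δ_BC = 26400·407/(1164·95300) = 0.09685 mm
δ_CD = 26400·669/(1500·95300) = 0.1236 mm
δ_DE = 26400·691/(1647·95300) = 0.1162 mm
δ = Σδ_i = 0.3936 mm.

0.394 mm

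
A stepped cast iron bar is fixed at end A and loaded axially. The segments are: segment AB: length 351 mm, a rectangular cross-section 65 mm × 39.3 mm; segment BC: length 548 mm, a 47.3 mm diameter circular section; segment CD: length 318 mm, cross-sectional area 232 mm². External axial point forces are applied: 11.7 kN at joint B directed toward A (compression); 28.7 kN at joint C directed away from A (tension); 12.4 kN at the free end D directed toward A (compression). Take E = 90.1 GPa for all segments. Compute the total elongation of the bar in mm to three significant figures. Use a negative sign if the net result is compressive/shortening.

-0.125 mm

Internal axial forces (sectioning from the free end, tension +): N_CD = -12.4 kN, N_BC = 16.3 kN, N_AB = 4.6 kN.
A_AB = 2554 mm².
A_BC = 1757 mm².
δ_AB = 4600·351/(2554·90100) = 0.007015 mm
δ_BC = 16300·548/(1757·90100) = 0.05642 mm
δ_CD = -12400·318/(232·90100) = -0.1886 mm
δ = Σδ_i = -0.1252 mm.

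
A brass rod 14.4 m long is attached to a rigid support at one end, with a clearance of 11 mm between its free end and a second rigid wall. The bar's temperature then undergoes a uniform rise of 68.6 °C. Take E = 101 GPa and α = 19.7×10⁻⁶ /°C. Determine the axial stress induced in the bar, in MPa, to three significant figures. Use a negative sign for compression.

-59.3 MPa

Free thermal expansion αLΔT = 19.7e-6 · 14400 · 68.6 = 19.46 mm.
The walls engage after the gap closes; constrained expansion = 19.46 − 11 = 8.46 mm.
The walls impose strain ε = −(8.46)/14400 = -5.8753e-04; σ = Eε = 101000 · -5.8753e-04 = -59.34 MPa.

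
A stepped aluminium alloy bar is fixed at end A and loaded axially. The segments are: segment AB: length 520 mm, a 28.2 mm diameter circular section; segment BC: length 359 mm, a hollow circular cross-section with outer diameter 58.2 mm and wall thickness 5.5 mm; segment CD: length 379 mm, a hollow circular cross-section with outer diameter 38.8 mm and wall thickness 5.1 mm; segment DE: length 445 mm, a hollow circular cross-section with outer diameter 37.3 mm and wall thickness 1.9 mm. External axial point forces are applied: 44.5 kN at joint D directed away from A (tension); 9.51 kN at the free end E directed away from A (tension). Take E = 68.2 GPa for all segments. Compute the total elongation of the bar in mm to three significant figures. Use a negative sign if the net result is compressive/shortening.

1.82 mm

Internal axial forces (sectioning from the free end, tension +): N_DE = 9.51 kN, N_CD = 54.01 kN, N_BC = 54.01 kN, N_AB = 54.01 kN.
A_AB = 624.6 mm².
A_BC = 910.6 mm².
A_CD = 539.9 mm².
A_DE = 211.3 mm².
δ_AB = 54010·520/(624.6·68200) = 0.6593 mm
δ_BC = 54010·359/(910.6·68200) = 0.3122 mm
δ_CD = 54010·379/(539.9·68200) = 0.5559 mm
δ_DE = 9510·445/(211.3·68200) = 0.2937 mm
δ = Σδ_i = 1.821 mm.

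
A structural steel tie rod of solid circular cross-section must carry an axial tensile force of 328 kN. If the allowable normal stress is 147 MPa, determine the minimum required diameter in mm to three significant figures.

Required area A ≥ P/σ_allow = 328000/147 = 2231 mm².
For a solid circular section, d ≥ √(4A/π) = 53.3 mm.

53.3 mm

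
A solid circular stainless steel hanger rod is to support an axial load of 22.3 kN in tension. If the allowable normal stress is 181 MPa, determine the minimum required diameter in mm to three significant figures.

12.5 mm

Required area A ≥ P/σ_allow = 22300/181 = 123.2 mm².
For a solid circular section, d ≥ √(4A/π) = 12.52 mm.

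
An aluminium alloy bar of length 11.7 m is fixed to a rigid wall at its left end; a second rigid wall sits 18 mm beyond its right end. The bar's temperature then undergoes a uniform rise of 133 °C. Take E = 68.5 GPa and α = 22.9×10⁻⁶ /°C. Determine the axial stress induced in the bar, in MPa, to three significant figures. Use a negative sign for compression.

Free thermal expansion αLΔT = 22.9e-6 · 11700 · 133 = 35.63 mm.
The walls engage after the gap closes; constrained expansion = 35.63 − 18 = 17.63 mm.
The walls impose strain ε = −(17.63)/11700 = -1.5072e-03; σ = Eε = 68500 · -1.5072e-03 = -103.2 MPa.

-103 MPa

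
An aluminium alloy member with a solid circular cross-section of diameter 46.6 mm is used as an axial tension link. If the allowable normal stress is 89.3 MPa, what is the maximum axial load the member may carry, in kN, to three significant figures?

A = 1706 mm².
P_max = σ_allow · A = 89.3 · 1706 = 152300 N = 152.3 kN.

152 kN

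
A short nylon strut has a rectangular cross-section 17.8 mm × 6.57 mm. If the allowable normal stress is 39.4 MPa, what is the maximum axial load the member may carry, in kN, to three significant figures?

4.61 kN

A = 116.9 mm².
P_max = σ_allow · A = 39.4 · 116.9 = 4608 N = 4.608 kN.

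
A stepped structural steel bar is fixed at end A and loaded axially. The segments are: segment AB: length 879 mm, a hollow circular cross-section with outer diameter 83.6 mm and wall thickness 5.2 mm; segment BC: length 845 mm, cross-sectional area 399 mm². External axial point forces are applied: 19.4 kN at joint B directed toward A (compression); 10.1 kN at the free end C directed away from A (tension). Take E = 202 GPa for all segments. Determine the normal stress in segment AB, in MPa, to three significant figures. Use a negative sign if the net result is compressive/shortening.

-7.26 MPa

Internal axial forces (sectioning from the free end, tension +): N_BC = 10.1 kN, N_AB = -9.3 kN.
A_AB = 1281 mm².
σ_AB = N_AB/A_AB = -9300/1281 = -7.261 MPa.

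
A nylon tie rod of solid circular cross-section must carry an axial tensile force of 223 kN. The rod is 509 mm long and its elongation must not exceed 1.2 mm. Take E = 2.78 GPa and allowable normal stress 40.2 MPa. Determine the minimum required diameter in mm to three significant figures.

208 mm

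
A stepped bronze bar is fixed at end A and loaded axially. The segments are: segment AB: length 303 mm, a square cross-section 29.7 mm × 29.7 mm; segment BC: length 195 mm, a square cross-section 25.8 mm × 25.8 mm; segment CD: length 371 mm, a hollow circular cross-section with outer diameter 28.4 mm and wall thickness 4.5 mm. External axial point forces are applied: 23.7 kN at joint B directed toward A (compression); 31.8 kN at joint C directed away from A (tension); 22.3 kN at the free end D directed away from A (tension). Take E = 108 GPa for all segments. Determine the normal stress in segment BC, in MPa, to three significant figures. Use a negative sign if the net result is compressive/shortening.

Internal axial forces (sectioning from the free end, tension +): N_CD = 22.3 kN, N_BC = 54.1 kN, N_AB = 30.4 kN.
A_BC = 665.6 mm².
σ_BC = N_BC/A_BC = 54100/665.6 = 81.28 MPa.

81.3 MPa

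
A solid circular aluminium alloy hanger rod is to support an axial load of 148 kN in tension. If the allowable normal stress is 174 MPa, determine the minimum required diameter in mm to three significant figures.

32.9 mm

Required area A ≥ P/σ_allow = 148000/174 = 850.6 mm².
For a solid circular section, d ≥ √(4A/π) = 32.91 mm.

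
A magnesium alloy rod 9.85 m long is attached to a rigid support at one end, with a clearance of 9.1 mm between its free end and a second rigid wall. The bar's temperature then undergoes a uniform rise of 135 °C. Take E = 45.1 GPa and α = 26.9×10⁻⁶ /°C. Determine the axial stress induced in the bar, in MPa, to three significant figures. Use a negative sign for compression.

-122 MPa

Free thermal expansion αLΔT = 26.9e-6 · 9850 · 135 = 35.77 mm.
The walls engage after the gap closes; constrained expansion = 35.77 − 9.1 = 26.67 mm.
The walls impose strain ε = −(26.67)/9850 = -2.7076e-03; σ = Eε = 45100 · -2.7076e-03 = -122.1 MPa.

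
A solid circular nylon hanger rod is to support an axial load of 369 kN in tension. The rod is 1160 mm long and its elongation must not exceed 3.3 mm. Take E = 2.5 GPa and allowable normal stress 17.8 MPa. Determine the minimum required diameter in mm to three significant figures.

257 mm

Required area A ≥ P/σ_allow = 369000/17.8 = 20730 mm².
For a solid circular section, d ≥ √(4A/π) = 162.5 mm.
Elongation limit: A ≥ PL/(Eδ_allow) = 369000·1160/(2500·3.3) = 51880 mm² ⇒ d ≥ 257 mm.
The elongation limit governs.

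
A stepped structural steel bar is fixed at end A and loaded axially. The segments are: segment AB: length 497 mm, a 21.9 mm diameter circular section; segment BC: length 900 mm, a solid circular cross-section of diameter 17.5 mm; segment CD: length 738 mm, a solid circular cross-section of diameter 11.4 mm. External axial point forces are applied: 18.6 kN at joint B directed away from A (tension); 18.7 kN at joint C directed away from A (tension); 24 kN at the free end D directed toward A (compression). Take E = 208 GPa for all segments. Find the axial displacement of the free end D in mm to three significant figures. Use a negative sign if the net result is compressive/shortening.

-0.845 mm

Internal axial forces (sectioning from the free end, tension +): N_CD = -24 kN, N_BC = -5.3 kN, N_AB = 13.3 kN.
A_AB = 376.7 mm².
A_BC = 240.5 mm².
A_CD = 102.1 mm².
δ_AB = 13300·497/(376.7·208000) = 0.08437 mm
δ_BC = -5300·900/(240.5·208000) = -0.09534 mm
δ_CD = -24000·738/(102.1·208000) = -0.8343 mm
δ = Σδ_i = -0.8452 mm.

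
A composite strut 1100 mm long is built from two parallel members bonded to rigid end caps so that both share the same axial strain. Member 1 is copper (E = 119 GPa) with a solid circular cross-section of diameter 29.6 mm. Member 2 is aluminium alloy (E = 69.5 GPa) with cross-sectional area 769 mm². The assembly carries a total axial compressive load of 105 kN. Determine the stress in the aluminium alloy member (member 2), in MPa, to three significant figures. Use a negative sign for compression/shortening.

-53.9 MPa

A_1 = 688.1 mm².
Equal strain + equilibrium ⇒ each member carries load in proportion to AE: A₁E₁ = 81890000 N, A₂E₂ = 53450000 N, ΣAE = 135300000 N.
σ₂ = P·E₂/ΣAE = -105000·69500/135300000 = -53.92 MPa.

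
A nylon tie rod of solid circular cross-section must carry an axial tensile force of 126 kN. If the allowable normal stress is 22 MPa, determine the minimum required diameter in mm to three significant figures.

85.4 mm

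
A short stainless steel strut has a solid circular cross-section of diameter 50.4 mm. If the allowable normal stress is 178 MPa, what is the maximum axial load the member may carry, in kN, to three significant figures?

355 kN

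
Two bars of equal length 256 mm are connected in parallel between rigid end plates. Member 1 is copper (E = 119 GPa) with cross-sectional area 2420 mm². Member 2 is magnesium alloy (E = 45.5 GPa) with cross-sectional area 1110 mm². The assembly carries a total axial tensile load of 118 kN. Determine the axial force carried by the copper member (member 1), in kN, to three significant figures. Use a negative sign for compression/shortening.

100 kN

Equal strain + equilibrium ⇒ each member carries load in proportion to AE: A₁E₁ = 288000000 N, A₂E₂ = 50500000 N, ΣAE = 338500000 N.
F₁ = P·A₁E₁/ΣAE = 118000·288000000/338500000 = 100400 N.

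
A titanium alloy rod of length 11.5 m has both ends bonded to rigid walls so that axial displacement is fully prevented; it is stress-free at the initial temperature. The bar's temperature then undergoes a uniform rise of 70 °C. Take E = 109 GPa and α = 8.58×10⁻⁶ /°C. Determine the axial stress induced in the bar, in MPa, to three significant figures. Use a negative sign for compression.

Free thermal expansion αLΔT = 8.58e-6 · 11500 · 70 = 6.907 mm.
The walls impose strain ε = −(6.907)/11500 = -6.0060e-04; σ = Eε = 109000 · -6.0060e-04 = -65.47 MPa.

-65.5 MPa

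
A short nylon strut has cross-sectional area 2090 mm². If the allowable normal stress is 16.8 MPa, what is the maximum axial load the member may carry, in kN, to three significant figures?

P_max = σ_allow · A = 16.8 · 2090 = 35110 N = 35.11 kN.

35.1 kN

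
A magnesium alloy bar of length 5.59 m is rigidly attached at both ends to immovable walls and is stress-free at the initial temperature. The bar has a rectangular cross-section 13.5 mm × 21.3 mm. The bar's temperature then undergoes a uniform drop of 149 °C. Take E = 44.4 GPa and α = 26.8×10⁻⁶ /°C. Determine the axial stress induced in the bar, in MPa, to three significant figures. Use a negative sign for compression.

177 MPa

Free thermal expansion αLΔT = 26.8e-6 · 5590 · -149 = -22.32 mm.
The walls impose strain ε = −(-22.32)/5590 = 3.9932e-03; σ = Eε = 44400 · 3.9932e-03 = 177.3 MPa.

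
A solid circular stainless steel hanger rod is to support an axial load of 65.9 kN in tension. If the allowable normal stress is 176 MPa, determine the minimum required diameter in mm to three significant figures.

Required area A ≥ P/σ_allow = 65900/176 = 374.4 mm².
For a solid circular section, d ≥ √(4A/π) = 21.83 mm.

21.8 mm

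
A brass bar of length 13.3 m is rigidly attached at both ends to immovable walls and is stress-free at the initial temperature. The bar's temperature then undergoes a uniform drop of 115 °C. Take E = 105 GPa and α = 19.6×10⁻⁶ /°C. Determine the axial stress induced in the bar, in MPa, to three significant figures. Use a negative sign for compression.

Free thermal expansion αLΔT = 19.6e-6 · 13300 · -115 = -29.98 mm.
The walls impose strain ε = −(-29.98)/13300 = 2.2540e-03; σ = Eε = 105000 · 2.2540e-03 = 236.7 MPa.

237 MPa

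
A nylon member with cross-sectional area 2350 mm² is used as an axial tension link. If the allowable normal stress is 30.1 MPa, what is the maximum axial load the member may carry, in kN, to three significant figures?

70.7 kN

P_max = σ_allow · A = 30.1 · 2350 = 70740 N = 70.73 kN.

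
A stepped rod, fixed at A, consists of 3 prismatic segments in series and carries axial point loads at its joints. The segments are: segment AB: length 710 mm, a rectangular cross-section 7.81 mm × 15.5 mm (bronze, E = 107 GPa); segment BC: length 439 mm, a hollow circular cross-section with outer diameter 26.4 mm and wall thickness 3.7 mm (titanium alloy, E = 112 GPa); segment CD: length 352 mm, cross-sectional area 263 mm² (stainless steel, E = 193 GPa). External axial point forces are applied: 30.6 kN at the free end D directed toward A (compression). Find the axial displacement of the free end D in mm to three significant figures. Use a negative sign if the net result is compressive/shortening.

-2.34 mm

Internal axial forces (sectioning from the free end, tension +): N_CD = -30.6 kN, N_BC = -30.6 kN, N_AB = -30.6 kN.
A_AB = 121.1 mm².
A_BC = 263.9 mm².
δ_AB = -30600·710/(121.1·107000) = -1.677 mm
δ_BC = -30600·439/(263.9·112000) = -0.4546 mm
δ_CD = -30600·352/(263·193000) = -0.2122 mm
δ = Σδ_i = -2.344 mm.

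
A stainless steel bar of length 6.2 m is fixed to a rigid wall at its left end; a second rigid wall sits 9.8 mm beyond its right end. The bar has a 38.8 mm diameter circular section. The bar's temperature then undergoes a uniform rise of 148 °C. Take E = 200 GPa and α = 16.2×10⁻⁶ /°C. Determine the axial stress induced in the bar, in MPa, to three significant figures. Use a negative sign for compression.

-163 MPa

Free thermal expansion αLΔT = 16.2e-6 · 6200 · 148 = 14.87 mm.
The walls engage after the gap closes; constrained expansion = 14.87 − 9.8 = 5.065 mm.
The walls impose strain ε = −(5.065)/6200 = -8.1695e-04; σ = Eε = 200000 · -8.1695e-04 = -163.4 MPa.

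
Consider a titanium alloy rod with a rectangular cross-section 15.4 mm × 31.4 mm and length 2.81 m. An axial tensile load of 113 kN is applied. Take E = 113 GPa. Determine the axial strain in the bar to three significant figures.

0.00207

A = 483.6 mm².
σ = N/A = 233.7 MPa; ε = σ/E = 233.7/113000 = 2.068e-03.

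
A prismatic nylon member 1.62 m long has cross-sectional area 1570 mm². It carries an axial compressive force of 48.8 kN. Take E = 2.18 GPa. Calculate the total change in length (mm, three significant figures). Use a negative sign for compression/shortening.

-23.1 mm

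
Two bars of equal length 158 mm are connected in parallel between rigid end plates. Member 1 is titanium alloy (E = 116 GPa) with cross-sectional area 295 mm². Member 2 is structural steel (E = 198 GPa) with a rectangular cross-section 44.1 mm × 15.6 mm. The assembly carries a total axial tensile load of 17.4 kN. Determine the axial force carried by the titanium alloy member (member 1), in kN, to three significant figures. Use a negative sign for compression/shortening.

3.49 kN

A_2 = 688 mm².
Equal strain + equilibrium ⇒ each member carries load in proportion to AE: A₁E₁ = 34220000 N, A₂E₂ = 136200000 N, ΣAE = 170400000 N.
F₁ = P·A₁E₁/ΣAE = 17400·34220000/170400000 = 3494 N.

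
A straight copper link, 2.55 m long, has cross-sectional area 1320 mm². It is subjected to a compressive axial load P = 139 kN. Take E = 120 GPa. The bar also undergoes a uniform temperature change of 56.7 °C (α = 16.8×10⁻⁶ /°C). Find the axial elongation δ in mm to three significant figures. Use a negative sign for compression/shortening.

0.191 mm

δ_mech = NL/(AE) = -139000·2550/(1320·120000) = -2.238 mm.
δ_thermal = αLΔT = 16.8e-6·2550·56.7 = 2.429 mm.
δ = δ_mech + δ_thermal = 0.1913 mm.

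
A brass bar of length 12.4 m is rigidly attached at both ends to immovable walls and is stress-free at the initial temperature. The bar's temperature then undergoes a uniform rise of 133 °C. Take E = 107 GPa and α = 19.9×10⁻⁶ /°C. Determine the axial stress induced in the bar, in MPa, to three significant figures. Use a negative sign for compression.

-283 MPa

Free thermal expansion αLΔT = 19.9e-6 · 12400 · 133 = 32.82 mm.
The walls impose strain ε = −(32.82)/12400 = -2.6467e-03; σ = Eε = 107000 · -2.6467e-03 = -283.2 MPa.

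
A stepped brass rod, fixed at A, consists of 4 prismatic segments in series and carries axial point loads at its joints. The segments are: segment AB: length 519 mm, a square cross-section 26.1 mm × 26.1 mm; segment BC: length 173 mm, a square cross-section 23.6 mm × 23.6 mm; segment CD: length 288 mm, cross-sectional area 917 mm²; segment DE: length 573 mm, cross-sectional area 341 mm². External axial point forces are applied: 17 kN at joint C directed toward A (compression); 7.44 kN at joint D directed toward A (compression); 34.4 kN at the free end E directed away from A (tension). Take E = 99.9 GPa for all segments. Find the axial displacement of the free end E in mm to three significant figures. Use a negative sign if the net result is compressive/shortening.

0.770 mm

Internal axial forces (sectioning from the free end, tension +): N_DE = 34.4 kN, N_CD = 26.96 kN, N_BC = 9.96 kN, N_AB = 9.96 kN.
A_AB = 681.2 mm².
A_BC = 557 mm².
δ_AB = 9960·519/(681.2·99900) = 0.07596 mm
δ_BC = 9960·173/(557·99900) = 0.03097 mm
δ_CD = 26960·288/(917·99900) = 0.08476 mm
δ_DE = 34400·573/(341·99900) = 0.5786 mm
δ = Σδ_i = 0.7703 mm.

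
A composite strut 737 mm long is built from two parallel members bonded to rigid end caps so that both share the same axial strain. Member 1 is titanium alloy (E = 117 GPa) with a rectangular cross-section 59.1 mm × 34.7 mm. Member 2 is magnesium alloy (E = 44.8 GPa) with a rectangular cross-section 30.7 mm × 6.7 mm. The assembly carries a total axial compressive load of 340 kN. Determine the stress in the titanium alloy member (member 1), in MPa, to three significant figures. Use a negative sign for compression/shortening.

-160 MPa

A_1 = 2051 mm².
A_2 = 205.7 mm².
Equal strain + equilibrium ⇒ each member carries load in proportion to AE: A₁E₁ = 239900000 N, A₂E₂ = 9215000 N, ΣAE = 249200000 N.
σ₁ = P·E₁/ΣAE = -340000·117000/249200000 = -159.7 MPa.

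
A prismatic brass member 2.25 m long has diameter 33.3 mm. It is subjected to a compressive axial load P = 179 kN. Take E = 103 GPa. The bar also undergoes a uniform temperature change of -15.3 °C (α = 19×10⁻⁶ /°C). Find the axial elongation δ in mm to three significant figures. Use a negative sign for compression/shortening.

-5.14 mm

A = 870.9 mm².
δ_mech = NL/(AE) = -179000·2250/(870.9·103000) = -4.49 mm.
δ_thermal = αLΔT = 19e-6·2250·-15.3 = -0.6541 mm.
δ = δ_mech + δ_thermal = -5.144 mm.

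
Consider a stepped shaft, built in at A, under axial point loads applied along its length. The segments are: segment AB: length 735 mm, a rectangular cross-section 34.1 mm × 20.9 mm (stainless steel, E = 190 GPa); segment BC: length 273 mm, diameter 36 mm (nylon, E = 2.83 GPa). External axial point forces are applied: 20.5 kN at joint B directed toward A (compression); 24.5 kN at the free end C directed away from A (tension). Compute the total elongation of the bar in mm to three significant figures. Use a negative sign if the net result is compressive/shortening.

2.34 mm

Internal axial forces (sectioning from the free end, tension +): N_BC = 24.5 kN, N_AB = 4 kN.
A_AB = 712.7 mm².
A_BC = 1018 mm².
δ_AB = 4000·735/(712.7·190000) = 0.02171 mm
δ_BC = 24500·273/(1018·2830) = 2.322 mm
δ = Σδ_i = 2.344 mm.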